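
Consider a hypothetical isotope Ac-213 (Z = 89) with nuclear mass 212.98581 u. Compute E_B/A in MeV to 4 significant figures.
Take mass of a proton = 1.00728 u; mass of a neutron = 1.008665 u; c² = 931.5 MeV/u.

7.594 MeV/nucleon

Σm = 89·m_p + 124·m_n = 89.64792 + 125.074460 = 214.722380 u
The mass defect is 214.722380 − 212.98581 = 1.736570 u.
Binding energy = Δm·c² = 1.736570 × 931.5 MeV/u = 1617.61 MeV
Per nucleon: 1617.61 / 213 = 7.594 MeV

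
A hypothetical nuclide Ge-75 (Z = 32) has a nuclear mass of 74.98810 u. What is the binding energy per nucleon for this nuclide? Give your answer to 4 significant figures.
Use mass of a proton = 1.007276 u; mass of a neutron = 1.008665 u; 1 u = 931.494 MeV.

Total constituent mass: 32 × 1.007276 + 43 × 1.008665 = 75.605427 u
The mass defect is 75.605427 − 74.98810 = 0.617327 u.
Binding energy = Δm·c² = 0.617327 × 931.494 MeV/u = 575.036 MeV
BE/A = 575.036 MeV / 75 = 7.667 MeV/nucleon

7.667 MeV/nucleon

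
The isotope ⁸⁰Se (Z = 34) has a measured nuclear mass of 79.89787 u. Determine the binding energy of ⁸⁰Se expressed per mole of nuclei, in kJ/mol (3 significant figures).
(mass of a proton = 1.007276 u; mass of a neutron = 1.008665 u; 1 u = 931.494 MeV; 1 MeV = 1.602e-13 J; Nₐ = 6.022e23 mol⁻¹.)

Σm = 34·m_p + 46·m_n = 34.247384 + 46.398590 = 80.645974 u
Δm = 80.645974 − 79.89787 = 0.748104 u
Binding energy = Δm·c² = 0.748104 × 931.494 MeV/u = 696.854 MeV
Per nucleus in joules: 696.854 MeV × 1.602e-13 J/MeV = 1.1164e-10 J
Per mole: 1.1164e-10 J × 6.022e23 mol⁻¹ = 6.7230e+13 J/mol

6.72e+10 kJ/mol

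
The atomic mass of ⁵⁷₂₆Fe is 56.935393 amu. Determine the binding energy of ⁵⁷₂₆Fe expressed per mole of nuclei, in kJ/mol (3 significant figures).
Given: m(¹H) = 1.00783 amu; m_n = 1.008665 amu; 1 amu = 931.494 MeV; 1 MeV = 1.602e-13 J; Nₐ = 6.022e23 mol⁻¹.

4.82e+10 kJ/mol

Σm = 26·m(¹H) + 31·m_n = 26.20358 + 31.268615 = 57.472195 amu
Δm = 57.472195 − 56.935393 = 0.536802 amu
E_B = 0.536802 × 931.494 = 500.028 MeV
Per nucleus in joules: 500.028 MeV × 1.602e-13 J/MeV = 8.0104e-11 J
Per mole: 8.0104e-11 J × 6.022e23 mol⁻¹ = 4.8239e+13 J/mol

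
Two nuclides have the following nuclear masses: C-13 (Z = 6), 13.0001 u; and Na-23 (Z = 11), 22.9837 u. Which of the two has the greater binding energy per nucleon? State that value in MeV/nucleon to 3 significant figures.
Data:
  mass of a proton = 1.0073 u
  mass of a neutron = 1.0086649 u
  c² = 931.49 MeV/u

C-13: Σm = 6(1.0073) + 7(1.0086649) = 13.1044543 u; Δm = 0.1043543 u; E_B = 97.205 MeV; E_B/A = 7.477 MeV
Na-23: Σm = 11(1.0073) + 12(1.0086649) = 23.1842788 u; Δm = 0.2005788 u; E_B = 186.84 MeV; E_B/A = 8.123 MeV
Na-23 has the higher binding energy per nucleon, so it is the more tightly bound nucleus.

Na-23; 8.12 MeV/nucleon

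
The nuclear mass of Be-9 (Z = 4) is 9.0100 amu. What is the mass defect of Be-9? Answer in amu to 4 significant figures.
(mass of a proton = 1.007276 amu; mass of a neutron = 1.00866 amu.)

0.06240 amu

Z = 4, so N = A − Z = 9 − 4 = 5.
Total constituent mass: 4 × 1.007276 + 5 × 1.00866 = 9.072404 amu
Mass defect Δm = 9.072404 − 9.0100 = 0.062404 amu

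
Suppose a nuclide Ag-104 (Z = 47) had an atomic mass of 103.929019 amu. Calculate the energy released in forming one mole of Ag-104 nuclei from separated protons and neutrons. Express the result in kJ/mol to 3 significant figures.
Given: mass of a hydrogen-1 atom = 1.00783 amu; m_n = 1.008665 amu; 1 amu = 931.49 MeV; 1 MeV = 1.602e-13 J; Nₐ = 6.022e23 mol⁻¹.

8.38e+10 kJ/mol

With 47 protons and 57 neutrons (A = 104):
Σm = 47·m(¹H) + 57·m_n = 47.36801 + 57.493905 = 104.861915 amu
Δm = 104.861915 − 103.929019 = 0.932896 amu
Binding energy = Δm·c² = 0.932896 × 931.49 MeV/amu = 868.983 MeV
Per nucleus in joules: 868.983 MeV × 1.602e-13 J/MeV = 1.3921e-10 J
Per mole: 1.3921e-10 J × 6.022e23 mol⁻¹ = 8.3832e+13 J/mol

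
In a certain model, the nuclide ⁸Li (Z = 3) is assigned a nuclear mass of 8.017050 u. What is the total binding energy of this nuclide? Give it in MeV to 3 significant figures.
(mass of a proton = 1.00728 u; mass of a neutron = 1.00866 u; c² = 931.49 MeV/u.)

Z = 3, so N = A − Z = 8 − 3 = 5.
Mass of separated nucleons = 3(1.00728) + 5(1.00866) = 3.02184 + 5.04330 = 8.06514 u
Δm = 8.06514 − 8.017050 = 0.048090 u
Binding energy = Δm·c² = 0.048090 × 931.49 MeV/u = 44.7954 MeV

44.8 MeV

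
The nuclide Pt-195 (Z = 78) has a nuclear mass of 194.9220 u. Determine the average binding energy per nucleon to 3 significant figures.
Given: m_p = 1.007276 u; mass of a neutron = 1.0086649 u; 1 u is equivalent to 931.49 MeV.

Total constituent mass: 78 × 1.007276 + 117 × 1.0086649 = 196.5813213 u
The mass defect is 196.5813213 − 194.9220 = 1.6593213 u.
Binding energy = Δm·c² = 1.6593213 × 931.49 MeV/u = 1545.64 MeV
BE/A = 1545.64 MeV / 195 = 7.926 MeV/nucleon

7.93 MeV/nucleon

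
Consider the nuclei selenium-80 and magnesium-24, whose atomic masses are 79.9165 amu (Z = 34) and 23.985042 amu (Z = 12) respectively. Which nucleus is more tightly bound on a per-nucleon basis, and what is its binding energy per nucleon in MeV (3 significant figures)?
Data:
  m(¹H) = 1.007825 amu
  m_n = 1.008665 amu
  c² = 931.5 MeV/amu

selenium-80; 8.71 MeV/nucleon

selenium-80: Σm = 34(1.007825) + 46(1.008665) = 80.664640 amu; Δm = 0.748140 amu; E_B = 696.89 MeV; E_B/A = 8.711 MeV
magnesium-24: Σm = 12(1.007825) + 12(1.008665) = 24.197880 amu; Δm = 0.212838 amu; E_B = 198.26 MeV; E_B/A = 8.261 MeV
selenium-80 has the higher binding energy per nucleon, so it is the more tightly bound nucleus.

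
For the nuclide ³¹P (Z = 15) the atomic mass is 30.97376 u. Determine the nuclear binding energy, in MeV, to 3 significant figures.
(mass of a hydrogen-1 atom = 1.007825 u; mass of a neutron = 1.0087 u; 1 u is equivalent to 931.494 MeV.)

Mass of separated nucleons = 15(1.007825) + 16(1.0087) = 15.117375 + 16.1392 = 31.256575 u
Mass defect Δm = 31.256575 − 30.97376 = 0.282815 u
E_B = 0.282815 × 931.494 = 263.440 MeV

263 MeV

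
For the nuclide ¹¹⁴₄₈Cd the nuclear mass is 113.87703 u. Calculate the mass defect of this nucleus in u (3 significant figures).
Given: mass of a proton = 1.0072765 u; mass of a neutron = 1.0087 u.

Total constituent mass: 48 × 1.0072765 + 66 × 1.0087 = 114.9234720 u
Δm = 114.9234720 − 113.87703 = 1.0464420 u

1.05 u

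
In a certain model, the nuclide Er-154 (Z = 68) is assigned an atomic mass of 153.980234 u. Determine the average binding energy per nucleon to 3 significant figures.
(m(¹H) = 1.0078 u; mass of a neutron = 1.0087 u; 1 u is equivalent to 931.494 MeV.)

7.85 MeV/nucleon

The nucleus contains 68 protons and 154 − 68 = 86 neutrons.
Total constituent mass: 68 × 1.0078 + 86 × 1.0087 = 155.2786 u
Δm = 155.2786 − 153.980234 = 1.298366 u
E_B = 1.298366 × 931.494 = 1209.42 MeV
BE/A = 1209.42 MeV / 154 = 7.853 MeV/nucleon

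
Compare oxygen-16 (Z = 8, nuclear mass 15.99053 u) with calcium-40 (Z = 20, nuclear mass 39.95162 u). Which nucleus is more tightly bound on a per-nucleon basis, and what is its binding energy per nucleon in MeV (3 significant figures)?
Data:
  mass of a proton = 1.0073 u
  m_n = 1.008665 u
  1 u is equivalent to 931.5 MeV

calcium-40; 8.56 MeV/nucleon

oxygen-16: Σm = 8(1.0073) + 8(1.008665) = 16.127720 u; Δm = 0.137190 u; E_B = 127.79 MeV; E_B/A = 7.987 MeV
calcium-40: Σm = 20(1.0073) + 20(1.008665) = 40.319300 u; Δm = 0.367680 u; E_B = 342.49 MeV; E_B/A = 8.562 MeV
calcium-40 has the higher binding energy per nucleon, so it is the more tightly bound nucleus.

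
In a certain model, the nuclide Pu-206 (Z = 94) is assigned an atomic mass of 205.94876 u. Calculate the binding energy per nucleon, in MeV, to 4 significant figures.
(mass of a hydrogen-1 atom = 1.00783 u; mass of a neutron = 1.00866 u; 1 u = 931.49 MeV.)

Mass of separated nucleons = 94(1.00783) + 112(1.00866) = 94.73602 + 112.96992 = 207.70594 u
Δm = 207.70594 − 205.94876 = 1.75718 u
Binding energy = Δm·c² = 1.75718 × 931.49 MeV/u = 1636.80 MeV
Dividing by A = 206 gives 7.946 MeV per nucleon.

7.946 MeV/nucleon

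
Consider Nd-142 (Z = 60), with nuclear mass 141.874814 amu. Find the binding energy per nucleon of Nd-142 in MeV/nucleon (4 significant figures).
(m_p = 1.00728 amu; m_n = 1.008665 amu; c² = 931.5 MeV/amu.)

8.348 MeV/nucleon

With 60 protons and 82 neutrons (A = 142):
Mass of separated nucleons = 60(1.00728) + 82(1.008665) = 60.43680 + 82.710530 = 143.147330 amu
The mass defect is 143.147330 − 141.874814 = 1.272516 amu.
Binding energy = Δm·c² = 1.272516 × 931.5 MeV/amu = 1185.35 MeV
Per nucleon: 1185.35 / 142 = 8.348 MeV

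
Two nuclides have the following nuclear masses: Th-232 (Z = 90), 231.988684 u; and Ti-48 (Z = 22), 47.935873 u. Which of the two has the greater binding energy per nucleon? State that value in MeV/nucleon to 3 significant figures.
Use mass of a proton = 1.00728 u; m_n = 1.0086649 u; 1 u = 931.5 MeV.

Th-232: Σm = 90(1.00728) + 142(1.0086649) = 233.8856158 u; Δm = 1.8969318 u; E_B = 1767.0 MeV; E_B/A = 7.616 MeV
Ti-48: Σm = 22(1.00728) + 26(1.0086649) = 48.3854474 u; Δm = 0.4495744 u; E_B = 418.78 MeV; E_B/A = 8.7246 MeV
Ti-48 has the higher binding energy per nucleon, so it is the more tightly bound nucleus.

Ti-48; 8.72 MeV/nucleon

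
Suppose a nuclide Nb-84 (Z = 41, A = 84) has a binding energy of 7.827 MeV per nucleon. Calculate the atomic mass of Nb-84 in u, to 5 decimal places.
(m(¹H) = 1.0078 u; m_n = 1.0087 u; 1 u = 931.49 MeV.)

83.98808 u

Total binding energy = 84 × 7.827 = 657.468 MeV
Mass defect = 657.468 MeV / (931.49 MeV/u) = 0.7058240 u
Constituent mass = 41(1.0078) + 43(1.0087) = 84.6939 u
Atomic mass = 84.6939 − 0.7058240 = 83.9880760 u ≈ 83.98808 u (to 5 decimal places)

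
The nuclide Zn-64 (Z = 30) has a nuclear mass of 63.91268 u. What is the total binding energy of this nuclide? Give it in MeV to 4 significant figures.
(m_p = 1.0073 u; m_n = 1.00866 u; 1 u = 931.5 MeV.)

Total constituent mass: 30 × 1.0073 + 34 × 1.00866 = 64.51344 u
The mass defect is 64.51344 − 63.91268 = 0.60076 u.
Binding energy = Δm·c² = 0.60076 × 931.5 MeV/u = 559.608 MeV

559.6 MeV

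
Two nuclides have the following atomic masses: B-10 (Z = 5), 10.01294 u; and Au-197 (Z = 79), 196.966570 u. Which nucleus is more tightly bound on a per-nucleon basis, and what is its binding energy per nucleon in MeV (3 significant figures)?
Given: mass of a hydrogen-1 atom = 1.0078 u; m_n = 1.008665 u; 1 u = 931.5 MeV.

Au-197; 7.91 MeV/nucleon

B-10: Σm = 5(1.0078) + 5(1.008665) = 10.082325 u; Δm = 0.069385 u; E_B = 64.632 MeV; E_B/A = 6.463 MeV
Au-197: Σm = 79(1.0078) + 118(1.008665) = 198.638670 u; Δm = 1.672100 u; E_B = 1557.56 MeV; E_B/A = 7.906 MeV
Au-197 has the higher binding energy per nucleon, so it is the more tightly bound nucleus.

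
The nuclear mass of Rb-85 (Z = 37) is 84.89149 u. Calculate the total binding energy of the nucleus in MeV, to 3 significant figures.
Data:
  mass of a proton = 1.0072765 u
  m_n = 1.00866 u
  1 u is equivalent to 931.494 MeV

739 MeV

Σm = 37·m_p + 48·m_n = 37.2692305 + 48.41568 = 85.6849105 u
The mass defect is 85.6849105 − 84.89149 = 0.7934205 u.
Converting to energy: 0.7934205 u × 931.494 MeV/u = 739.066 MeV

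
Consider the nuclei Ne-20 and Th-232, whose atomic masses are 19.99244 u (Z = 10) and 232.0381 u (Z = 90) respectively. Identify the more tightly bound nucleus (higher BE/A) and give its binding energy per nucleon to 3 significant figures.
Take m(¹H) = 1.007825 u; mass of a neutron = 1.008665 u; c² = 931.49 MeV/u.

Ne-20: Σm = 10(1.007825) + 10(1.008665) = 20.164900 u; Δm = 0.172460 u; E_B = 160.64 MeV; E_B/A = 8.032 MeV
Th-232: Σm = 90(1.007825) + 142(1.008665) = 233.934680 u; Δm = 1.896580 u; E_B = 1766.65 MeV; E_B/A = 7.6149 MeV
Ne-20 has the higher binding energy per nucleon, so it is the more tightly bound nucleus.

Ne-20; 8.03 MeV/nucleon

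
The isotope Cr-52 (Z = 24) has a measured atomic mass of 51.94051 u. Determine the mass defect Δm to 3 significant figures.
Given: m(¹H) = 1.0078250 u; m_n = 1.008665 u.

0.490 u

Total constituent mass: 24 × 1.0078250 + 28 × 1.008665 = 52.4304200 u
Mass defect Δm = 52.4304200 − 51.94051 = 0.4899100 u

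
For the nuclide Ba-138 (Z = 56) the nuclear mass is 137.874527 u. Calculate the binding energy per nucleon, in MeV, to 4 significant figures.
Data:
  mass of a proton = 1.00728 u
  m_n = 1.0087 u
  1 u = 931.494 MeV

8.414 MeV/nucleon

Mass of separated nucleons = 56(1.00728) + 82(1.0087) = 56.40768 + 82.7134 = 139.12108 u
Mass defect Δm = 139.12108 − 137.874527 = 1.246553 u
Converting to energy: 1.246553 u × 931.494 MeV/u = 1161.16 MeV
BE/A = 1161.16 MeV / 138 = 8.414 MeV/nucleon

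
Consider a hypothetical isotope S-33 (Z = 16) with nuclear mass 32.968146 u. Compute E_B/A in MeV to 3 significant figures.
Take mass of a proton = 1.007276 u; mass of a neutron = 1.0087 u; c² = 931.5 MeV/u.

8.36 MeV/nucleon

Σm = 16·m_p + 17·m_n = 16.116416 + 17.1479 = 33.264316 u
Mass defect Δm = 33.264316 − 32.968146 = 0.296170 u
E_B = 0.296170 × 931.5 = 275.882 MeV
Per nucleon: 275.882 / 33 = 8.360 MeV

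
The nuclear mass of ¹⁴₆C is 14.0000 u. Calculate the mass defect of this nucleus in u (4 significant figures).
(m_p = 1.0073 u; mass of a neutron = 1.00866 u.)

Total constituent mass: 6 × 1.0073 + 8 × 1.00866 = 14.11308 u
Mass defect Δm = 14.11308 − 14.0000 = 0.11308 u

0.1131 u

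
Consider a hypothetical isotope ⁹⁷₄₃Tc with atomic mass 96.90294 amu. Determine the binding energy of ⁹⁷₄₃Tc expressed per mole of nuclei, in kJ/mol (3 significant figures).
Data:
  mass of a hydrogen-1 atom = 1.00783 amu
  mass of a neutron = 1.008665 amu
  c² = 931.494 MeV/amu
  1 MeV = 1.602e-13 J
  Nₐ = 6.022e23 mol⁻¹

The nucleus contains 43 protons and 97 − 43 = 54 neutrons.
Σm = 43·m(¹H) + 54·m_n = 43.33669 + 54.467910 = 97.804600 amu
Mass defect Δm = 97.804600 − 96.90294 = 0.901660 amu
Converting to energy: 0.901660 amu × 931.494 MeV/amu = 839.891 MeV
Per nucleus in joules: 839.891 MeV × 1.602e-13 J/MeV = 1.3455e-10 J
Per mole: 1.3455e-10 J × 6.022e23 mol⁻¹ = 8.1026e+13 J/mol

8.10e+10 kJ/mol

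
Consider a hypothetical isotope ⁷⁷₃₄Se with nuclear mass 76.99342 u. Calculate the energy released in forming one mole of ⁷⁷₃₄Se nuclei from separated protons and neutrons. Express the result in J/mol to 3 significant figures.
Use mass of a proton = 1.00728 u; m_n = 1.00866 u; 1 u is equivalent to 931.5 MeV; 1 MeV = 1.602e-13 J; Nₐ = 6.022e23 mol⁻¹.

Z = 34, so N = A − Z = 77 − 34 = 43.
Mass of separated nucleons = 34(1.00728) + 43(1.00866) = 34.24752 + 43.37238 = 77.61990 u
The mass defect is 77.61990 − 76.99342 = 0.62648 u.
Converting to energy: 0.62648 u × 931.5 MeV/u = 583.566 MeV
Per nucleus in joules: 583.566 MeV × 1.602e-13 J/MeV = 9.3487e-11 J
Per mole: 9.3487e-11 J × 6.022e23 mol⁻¹ = 5.6298e+13 J/mol

5.63e+13 J/mol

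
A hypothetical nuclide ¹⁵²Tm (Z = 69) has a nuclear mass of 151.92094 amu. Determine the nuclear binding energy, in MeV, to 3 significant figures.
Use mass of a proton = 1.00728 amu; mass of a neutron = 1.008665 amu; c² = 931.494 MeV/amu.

1210 MeV

The nucleus contains 69 protons and 152 − 69 = 83 neutrons.
Total constituent mass: 69 × 1.00728 + 83 × 1.008665 = 153.221515 amu
Mass defect Δm = 153.221515 − 151.92094 = 1.300575 amu
Converting to energy: 1.300575 amu × 931.494 MeV/amu = 1211.48 MeV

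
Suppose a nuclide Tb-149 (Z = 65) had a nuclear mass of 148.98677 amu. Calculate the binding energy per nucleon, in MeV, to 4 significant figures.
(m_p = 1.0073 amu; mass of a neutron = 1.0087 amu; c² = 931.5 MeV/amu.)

7.618 MeV/nucleon

With 65 protons and 84 neutrons (A = 149):
Σm = 65·m_p + 84·m_n = 65.4745 + 84.7308 = 150.2053 amu
The mass defect is 150.2053 − 148.98677 = 1.21853 amu.
E_B = 1.21853 × 931.5 = 1135.06 MeV
Per nucleon: 1135.06 / 149 = 7.618 MeV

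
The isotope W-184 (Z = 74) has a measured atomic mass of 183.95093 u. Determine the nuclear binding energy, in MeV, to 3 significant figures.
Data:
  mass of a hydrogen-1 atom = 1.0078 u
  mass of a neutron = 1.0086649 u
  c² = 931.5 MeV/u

1470 MeV

With 74 protons and 110 neutrons (A = 184):
Σm = 74·m(¹H) + 110·m_n = 74.5772 + 110.9531390 = 185.5303390 u
Δm = 185.5303390 − 183.95093 = 1.5794090 u
Converting to energy: 1.5794090 u × 931.5 MeV/u = 1471.22 MeV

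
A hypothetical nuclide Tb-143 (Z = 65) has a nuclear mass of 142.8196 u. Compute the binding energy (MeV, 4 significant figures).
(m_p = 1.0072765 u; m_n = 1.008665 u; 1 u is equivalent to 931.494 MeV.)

1238 MeV

Mass of separated nucleons = 65(1.0072765) + 78(1.008665) = 65.4729725 + 78.675870 = 144.1488425 u
Mass defect Δm = 144.1488425 − 142.8196 = 1.3292425 u
Binding energy = Δm·c² = 1.3292425 × 931.494 MeV/u = 1238.18 MeV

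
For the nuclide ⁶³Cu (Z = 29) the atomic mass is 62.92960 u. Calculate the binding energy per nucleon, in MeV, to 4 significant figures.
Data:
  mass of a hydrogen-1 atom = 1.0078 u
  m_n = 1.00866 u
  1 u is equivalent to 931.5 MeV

8.739 MeV/nucleon

With 29 protons and 34 neutrons (A = 63):
Mass of separated nucleons = 29(1.0078) + 34(1.00866) = 29.2262 + 34.29444 = 63.52064 u
Mass defect Δm = 63.52064 − 62.92960 = 0.59104 u
Binding energy = Δm·c² = 0.59104 × 931.5 MeV/u = 550.554 MeV
Dividing by A = 63 gives 8.739 MeV per nucleon.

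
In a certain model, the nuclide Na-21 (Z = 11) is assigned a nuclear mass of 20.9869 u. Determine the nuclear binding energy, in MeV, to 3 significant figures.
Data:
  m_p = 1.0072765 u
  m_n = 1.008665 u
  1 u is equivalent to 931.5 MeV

Z = 11, so N = A − Z = 21 − 11 = 10.
Mass of separated nucleons = 11(1.0072765) + 10(1.008665) = 11.0800415 + 10.086650 = 21.1666915 u
Mass defect Δm = 21.1666915 − 20.9869 = 0.1797915 u
Converting to energy: 0.1797915 u × 931.5 MeV/u = 167.476 MeV

167 MeV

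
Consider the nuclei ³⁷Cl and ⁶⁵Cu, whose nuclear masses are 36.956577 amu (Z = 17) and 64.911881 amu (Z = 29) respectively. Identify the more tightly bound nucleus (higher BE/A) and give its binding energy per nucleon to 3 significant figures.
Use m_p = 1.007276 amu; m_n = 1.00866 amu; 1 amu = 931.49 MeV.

³⁷Cl: Σm = 17(1.007276) + 20(1.00866) = 37.296892 amu; Δm = 0.340315 amu; E_B = 317.00 MeV; E_B/A = 8.568 MeV
⁶⁵Cu: Σm = 29(1.007276) + 36(1.00866) = 65.522764 amu; Δm = 0.610883 amu; E_B = 569.03 MeV; E_B/A = 8.754 MeV
⁶⁵Cu has the higher binding energy per nucleon, so it is the more tightly bound nucleus.

⁶⁵Cu; 8.75 MeV/nucleon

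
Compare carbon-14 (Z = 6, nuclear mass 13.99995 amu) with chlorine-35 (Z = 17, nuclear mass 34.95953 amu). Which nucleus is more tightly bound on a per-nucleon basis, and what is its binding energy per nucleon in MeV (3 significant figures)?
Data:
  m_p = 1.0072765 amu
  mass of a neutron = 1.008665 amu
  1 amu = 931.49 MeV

chlorine-35; 8.52 MeV/nucleon

carbon-14: Σm = 6(1.0072765) + 8(1.008665) = 14.1129790 amu; Δm = 0.1130290 amu; E_B = 105.285 MeV; E_B/A = 7.520 MeV
chlorine-35: Σm = 17(1.0072765) + 18(1.008665) = 35.2796705 amu; Δm = 0.3201405 amu; E_B = 298.21 MeV; E_B/A = 8.520 MeV
chlorine-35 has the higher binding energy per nucleon, so it is the more tightly bound nucleus.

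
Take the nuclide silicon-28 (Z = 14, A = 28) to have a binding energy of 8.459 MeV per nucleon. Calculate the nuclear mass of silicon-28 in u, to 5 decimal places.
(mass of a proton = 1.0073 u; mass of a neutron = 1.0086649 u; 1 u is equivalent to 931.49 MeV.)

27.96924 u

Total binding energy = 28 × 8.459 = 236.852 MeV
Mass defect = 236.852 MeV / (931.49 MeV/u) = 0.2542722 u
Constituent mass = 14(1.0073) + 14(1.0086649) = 28.2235086 u
Nuclear mass = 28.2235086 − 0.2542722 = 27.9692364 u ≈ 27.96924 u (to 5 decimal places)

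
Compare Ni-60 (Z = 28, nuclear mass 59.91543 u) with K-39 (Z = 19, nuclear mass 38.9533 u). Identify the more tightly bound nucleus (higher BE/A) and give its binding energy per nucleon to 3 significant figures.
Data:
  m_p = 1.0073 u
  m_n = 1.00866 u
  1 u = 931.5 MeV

Ni-60; 8.79 MeV/nucleon

Ni-60: Σm = 28(1.0073) + 32(1.00866) = 60.48152 u; Δm = 0.56609 u; E_B = 527.31 MeV; E_B/A = 8.789 MeV
K-39: Σm = 19(1.0073) + 20(1.00866) = 39.31190 u; Δm = 0.35860 u; E_B = 334.04 MeV; E_B/A = 8.565 MeV
Ni-60 has the higher binding energy per nucleon, so it is the more tightly bound nucleus.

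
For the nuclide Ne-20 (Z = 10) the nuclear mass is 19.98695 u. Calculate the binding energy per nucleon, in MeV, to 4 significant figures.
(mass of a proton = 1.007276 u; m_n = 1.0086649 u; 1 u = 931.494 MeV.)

8.032 MeV/nucleon

Z = 10, so N = A − Z = 20 − 10 = 10.
Total constituent mass: 10 × 1.007276 + 10 × 1.0086649 = 20.1594090 u
Mass defect Δm = 20.1594090 − 19.98695 = 0.1724590 u
Converting to energy: 0.1724590 u × 931.494 MeV/u = 160.645 MeV
Per nucleon: 160.645 / 20 = 8.032 MeV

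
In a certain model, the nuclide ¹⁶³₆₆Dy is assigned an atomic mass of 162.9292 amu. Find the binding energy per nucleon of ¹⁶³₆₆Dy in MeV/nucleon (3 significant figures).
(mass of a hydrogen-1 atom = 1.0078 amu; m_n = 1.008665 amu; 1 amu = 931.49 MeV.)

The nucleus contains 66 protons and 163 − 66 = 97 neutrons.
Σm = 66·m(¹H) + 97·m_n = 66.5148 + 97.840505 = 164.355305 amu
Δm = 164.355305 − 162.9292 = 1.426105 amu
Binding energy = Δm·c² = 1.426105 × 931.49 MeV/amu = 1328.40 MeV
Per nucleon: 1328.40 / 163 = 8.150 MeV

8.15 MeV/nucleon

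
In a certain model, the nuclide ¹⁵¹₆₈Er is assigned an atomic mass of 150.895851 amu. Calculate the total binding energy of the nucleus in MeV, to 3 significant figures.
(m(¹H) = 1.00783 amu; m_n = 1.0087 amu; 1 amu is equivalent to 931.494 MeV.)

Total constituent mass: 68 × 1.00783 + 83 × 1.0087 = 152.25454 amu
Mass defect Δm = 152.25454 − 150.895851 = 1.358689 amu
E_B = 1.358689 × 931.494 = 1265.61 MeV

1270 MeV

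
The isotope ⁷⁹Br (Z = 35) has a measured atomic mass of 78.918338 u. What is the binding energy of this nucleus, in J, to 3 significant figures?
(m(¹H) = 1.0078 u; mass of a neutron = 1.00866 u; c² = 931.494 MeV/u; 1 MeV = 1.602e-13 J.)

1.10e-10 J

Z = 35, so N = A − Z = 79 − 35 = 44.
Σm = 35·m(¹H) + 44·m_n = 35.2730 + 44.38104 = 79.65404 u
The mass defect is 79.65404 − 78.918338 = 0.735702 u.
Converting to energy: 0.735702 u × 931.494 MeV/u = 685.302 MeV
In joules: 685.302 MeV × 1.602e-13 J/MeV = 1.0979e-10 J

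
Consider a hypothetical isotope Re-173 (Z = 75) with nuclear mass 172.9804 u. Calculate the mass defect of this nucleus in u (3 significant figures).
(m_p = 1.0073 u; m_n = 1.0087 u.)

1.42 u

Z = 75, so N = A − Z = 173 − 75 = 98.
Total constituent mass: 75 × 1.0073 + 98 × 1.0087 = 174.4001 u
Δm = 174.4001 − 172.9804 = 1.4197 u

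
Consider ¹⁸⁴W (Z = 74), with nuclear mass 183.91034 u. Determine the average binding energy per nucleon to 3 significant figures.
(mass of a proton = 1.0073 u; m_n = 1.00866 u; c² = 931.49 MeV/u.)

Total constituent mass: 74 × 1.0073 + 110 × 1.00866 = 185.49280 u
The mass defect is 185.49280 − 183.91034 = 1.58246 u.
Binding energy = Δm·c² = 1.58246 × 931.49 MeV/u = 1474.05 MeV
Per nucleon: 1474.05 / 184 = 8.011 MeV

8.01 MeV/nucleon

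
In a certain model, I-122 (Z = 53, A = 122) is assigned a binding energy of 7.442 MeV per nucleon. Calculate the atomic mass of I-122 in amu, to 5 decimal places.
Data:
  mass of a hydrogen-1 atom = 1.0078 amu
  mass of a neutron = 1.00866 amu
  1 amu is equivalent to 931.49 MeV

122.03624 amu

Total binding energy = 122 × 7.442 = 907.924 MeV
Mass defect = 907.924 MeV / (931.49 MeV/amu) = 0.9747007 amu
Constituent mass = 53(1.0078) + 69(1.00866) = 123.01094 amu
Atomic mass = 123.01094 − 0.9747007 = 122.0362393 amu ≈ 122.03624 amu (to 5 decimal places)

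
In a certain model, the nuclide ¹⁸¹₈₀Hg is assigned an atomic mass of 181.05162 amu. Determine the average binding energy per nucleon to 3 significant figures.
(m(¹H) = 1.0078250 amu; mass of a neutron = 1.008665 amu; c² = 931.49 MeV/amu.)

Σm = 80·m(¹H) + 101·m_n = 80.6260000 + 101.875165 = 182.5011650 amu
The mass defect is 182.5011650 − 181.05162 = 1.4495450 amu.
Converting to energy: 1.4495450 amu × 931.49 MeV/amu = 1350.24 MeV
Dividing by A = 181 gives 7.460 MeV per nucleon.

7.46 MeV/nucleon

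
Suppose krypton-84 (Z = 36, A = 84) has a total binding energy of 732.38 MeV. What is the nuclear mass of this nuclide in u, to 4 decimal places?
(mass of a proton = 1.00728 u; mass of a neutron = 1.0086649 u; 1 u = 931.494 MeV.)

Mass defect = 732.38 MeV / (931.494 MeV/u) = 0.786242 u
Constituent mass = 36(1.00728) + 48(1.0086649) = 84.6779952 u
Nuclear mass = 84.6779952 − 0.786242 = 83.8917532 u ≈ 83.8918 u (to 4 decimal places)

83.8918 u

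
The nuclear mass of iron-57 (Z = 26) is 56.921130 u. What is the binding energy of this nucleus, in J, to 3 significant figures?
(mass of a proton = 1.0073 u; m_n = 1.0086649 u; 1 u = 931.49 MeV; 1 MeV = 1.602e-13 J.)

The nucleus contains 26 protons and 57 − 26 = 31 neutrons.
Σm = 26·m_p + 31·m_n = 26.1898 + 31.2686119 = 57.4584119 u
Δm = 57.4584119 − 56.921130 = 0.5372819 u
Converting to energy: 0.5372819 u × 931.49 MeV/u = 500.473 MeV
In joules: 500.473 MeV × 1.602e-13 J/MeV = 8.0176e-11 J

8.02e-11 J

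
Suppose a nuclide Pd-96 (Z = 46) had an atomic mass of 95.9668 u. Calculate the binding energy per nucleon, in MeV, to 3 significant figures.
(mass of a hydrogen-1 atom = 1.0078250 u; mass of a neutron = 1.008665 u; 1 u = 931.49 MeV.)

The nucleus contains 46 protons and 96 − 46 = 50 neutrons.
Σm = 46·m(¹H) + 50·m_n = 46.3599500 + 50.433250 = 96.7932000 u
The mass defect is 96.7932000 − 95.9668 = 0.8264000 u.
Binding energy = Δm·c² = 0.8264000 × 931.49 MeV/u = 769.783 MeV
BE/A = 769.783 MeV / 96 = 8.019 MeV/nucleon

8.02 MeV/nucleon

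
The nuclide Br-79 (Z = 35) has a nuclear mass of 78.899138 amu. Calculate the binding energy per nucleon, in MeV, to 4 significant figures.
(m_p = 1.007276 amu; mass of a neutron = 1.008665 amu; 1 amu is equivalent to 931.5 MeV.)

8.687 MeV/nucleon

Mass of separated nucleons = 35(1.007276) + 44(1.008665) = 35.254660 + 44.381260 = 79.635920 amu
Mass defect Δm = 79.635920 − 78.899138 = 0.736782 amu
Converting to energy: 0.736782 amu × 931.5 MeV/amu = 686.312 MeV
Dividing by A = 79 gives 8.687 MeV per nucleon.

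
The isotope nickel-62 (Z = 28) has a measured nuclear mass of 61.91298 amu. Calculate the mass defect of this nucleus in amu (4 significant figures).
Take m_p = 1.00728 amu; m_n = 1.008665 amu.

With 28 protons and 34 neutrons (A = 62):
Total constituent mass: 28 × 1.00728 + 34 × 1.008665 = 62.498450 amu
The mass defect is 62.498450 − 61.91298 = 0.585470 amu.

0.5855 amu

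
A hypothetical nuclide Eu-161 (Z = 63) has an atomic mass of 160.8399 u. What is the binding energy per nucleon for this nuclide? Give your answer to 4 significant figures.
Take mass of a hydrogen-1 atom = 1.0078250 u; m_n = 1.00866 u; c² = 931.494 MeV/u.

Σm = 63·m(¹H) + 98·m_n = 63.4929750 + 98.84868 = 162.3416550 u
The mass defect is 162.3416550 − 160.8399 = 1.5017550 u.
Converting to energy: 1.5017550 u × 931.494 MeV/u = 1398.88 MeV
Dividing by A = 161 gives 8.689 MeV per nucleon.

8.689 MeV/nucleon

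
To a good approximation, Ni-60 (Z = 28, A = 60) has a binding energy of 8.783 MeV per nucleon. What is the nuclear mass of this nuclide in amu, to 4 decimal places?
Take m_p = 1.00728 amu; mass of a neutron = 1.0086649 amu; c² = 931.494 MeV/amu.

59.9154 amu

Total binding energy = 60 × 8.783 = 526.980 MeV
Mass defect = 526.980 MeV / (931.494 MeV/amu) = 0.565736 amu
Constituent mass = 28(1.00728) + 32(1.0086649) = 60.4811168 amu
Nuclear mass = 60.4811168 − 0.565736 = 59.9153808 amu ≈ 59.9154 amu (to 4 decimal places)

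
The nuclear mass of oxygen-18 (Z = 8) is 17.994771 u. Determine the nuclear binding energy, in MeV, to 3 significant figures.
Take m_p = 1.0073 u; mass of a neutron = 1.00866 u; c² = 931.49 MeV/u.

140 MeV

Σm = 8·m_p + 10·m_n = 8.0584 + 10.08660 = 18.14500 u
Δm = 18.14500 − 17.994771 = 0.150229 u
E_B = 0.150229 × 931.49 = 139.937 MeV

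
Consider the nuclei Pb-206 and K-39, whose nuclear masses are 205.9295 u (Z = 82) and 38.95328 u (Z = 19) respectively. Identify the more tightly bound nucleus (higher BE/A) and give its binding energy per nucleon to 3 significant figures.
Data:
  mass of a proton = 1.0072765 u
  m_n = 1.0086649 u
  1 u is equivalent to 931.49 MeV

K-39; 8.56 MeV/nucleon

Pb-206: Σm = 82(1.0072765) + 124(1.0086649) = 207.6711206 u; Δm = 1.7416206 u; E_B = 1622.3 MeV; E_B/A = 7.875 MeV
K-39: Σm = 19(1.0072765) + 20(1.0086649) = 39.3115515 u; Δm = 0.3582715 u; E_B = 333.73 MeV; E_B/A = 8.557 MeV
K-39 has the higher binding energy per nucleon, so it is the more tightly bound nucleus.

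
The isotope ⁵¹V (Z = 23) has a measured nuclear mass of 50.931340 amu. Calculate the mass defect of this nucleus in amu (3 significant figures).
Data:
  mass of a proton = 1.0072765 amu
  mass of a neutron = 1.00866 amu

The nucleus contains 23 protons and 51 − 23 = 28 neutrons.
Σm = 23·m_p + 28·m_n = 23.1673595 + 28.24248 = 51.4098395 amu
Mass defect Δm = 51.4098395 − 50.931340 = 0.4784995 amu

0.478 amu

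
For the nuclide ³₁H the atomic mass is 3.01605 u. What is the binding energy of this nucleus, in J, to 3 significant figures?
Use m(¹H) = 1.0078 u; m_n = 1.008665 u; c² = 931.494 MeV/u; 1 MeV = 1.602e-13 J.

1.35e-12 J

Z = 1, so N = A − Z = 3 − 1 = 2.
Mass of separated nucleons = 1(1.0078) + 2(1.008665) = 1.0078 + 2.017330 = 3.025130 u
The mass defect is 3.025130 − 3.01605 = 0.009080 u.
E_B = 0.009080 × 931.494 = 8.45797 MeV
In joules: 8.45797 MeV × 1.602e-13 J/MeV = 1.35497e-12 J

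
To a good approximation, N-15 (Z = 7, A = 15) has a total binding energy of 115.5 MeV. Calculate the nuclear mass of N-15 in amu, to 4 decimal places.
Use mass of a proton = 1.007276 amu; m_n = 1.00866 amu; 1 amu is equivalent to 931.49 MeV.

Mass defect = 115.5 MeV / (931.49 MeV/amu) = 0.123995 amu
Constituent mass = 7(1.007276) + 8(1.00866) = 15.120212 amu
Nuclear mass = 15.120212 − 0.123995 = 14.996217 amu ≈ 14.9962 amu (to 4 decimal places)

14.9962 amu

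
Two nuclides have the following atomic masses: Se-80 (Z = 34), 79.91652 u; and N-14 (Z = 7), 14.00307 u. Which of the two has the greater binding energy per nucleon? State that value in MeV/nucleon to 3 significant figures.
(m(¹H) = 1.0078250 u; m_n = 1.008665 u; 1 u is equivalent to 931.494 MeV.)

Se-80; 8.71 MeV/nucleon

Se-80: Σm = 34(1.0078250) + 46(1.008665) = 80.6646400 u; Δm = 0.7481200 u; E_B = 696.87 MeV; E_B/A = 8.711 MeV
N-14: Σm = 7(1.0078250) + 7(1.008665) = 14.1154300 u; Δm = 0.1123600 u; E_B = 104.66 MeV; E_B/A = 7.476 MeV
Se-80 has the higher binding energy per nucleon, so it is the more tightly bound nucleus.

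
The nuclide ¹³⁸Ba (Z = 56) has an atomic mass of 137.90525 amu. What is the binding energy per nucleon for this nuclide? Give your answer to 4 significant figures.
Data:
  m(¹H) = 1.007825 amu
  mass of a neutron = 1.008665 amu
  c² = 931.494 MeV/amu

8.393 MeV/nucleon

With 56 protons and 82 neutrons (A = 138):
Total constituent mass: 56 × 1.007825 + 82 × 1.008665 = 139.148730 amu
The mass defect is 139.148730 − 137.90525 = 1.243480 amu.
Converting to energy: 1.243480 amu × 931.494 MeV/amu = 1158.29 MeV
Per nucleon: 1158.29 / 138 = 8.393 MeV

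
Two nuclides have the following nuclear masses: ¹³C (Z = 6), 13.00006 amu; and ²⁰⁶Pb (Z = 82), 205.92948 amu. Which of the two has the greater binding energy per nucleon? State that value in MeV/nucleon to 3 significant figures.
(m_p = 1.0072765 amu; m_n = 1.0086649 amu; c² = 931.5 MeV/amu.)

²⁰⁶Pb; 7.88 MeV/nucleon

¹³C: Σm = 6(1.0072765) + 7(1.0086649) = 13.1043133 amu; Δm = 0.1042533 amu; E_B = 97.112 MeV; E_B/A = 7.470 MeV
²⁰⁶Pb: Σm = 82(1.0072765) + 124(1.0086649) = 207.6711206 amu; Δm = 1.7416406 amu; E_B = 1622.3 MeV; E_B/A = 7.875 MeV
²⁰⁶Pb has the higher binding energy per nucleon, so it is the more tightly bound nucleus.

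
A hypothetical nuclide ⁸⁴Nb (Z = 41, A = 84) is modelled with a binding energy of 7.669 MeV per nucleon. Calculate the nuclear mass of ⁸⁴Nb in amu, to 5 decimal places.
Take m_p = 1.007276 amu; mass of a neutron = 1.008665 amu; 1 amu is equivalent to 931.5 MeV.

Total binding energy = 84 × 7.669 = 644.196 MeV
Mass defect = 644.196 MeV / (931.5 MeV/amu) = 0.6915684 amu
Constituent mass = 41(1.007276) + 43(1.008665) = 84.670911 amu
Nuclear mass = 84.670911 − 0.6915684 = 83.9793426 amu ≈ 83.97934 amu (to 5 decimal places)

83.97934 amu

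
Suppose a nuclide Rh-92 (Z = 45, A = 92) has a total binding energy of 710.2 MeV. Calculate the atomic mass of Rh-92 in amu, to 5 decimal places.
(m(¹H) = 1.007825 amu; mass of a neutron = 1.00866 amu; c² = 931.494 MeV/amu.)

Mass defect = 710.2 MeV / (931.494 MeV/amu) = 0.7624311 amu
Constituent mass = 45(1.007825) + 47(1.00866) = 92.759145 amu
Atomic mass = 92.759145 − 0.7624311 = 91.9967139 amu ≈ 91.99671 amu (to 5 decimal places)

91.99671 amu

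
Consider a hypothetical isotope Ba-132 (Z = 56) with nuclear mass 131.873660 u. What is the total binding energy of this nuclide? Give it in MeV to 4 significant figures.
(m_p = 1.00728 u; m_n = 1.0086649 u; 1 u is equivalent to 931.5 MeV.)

With 56 protons and 76 neutrons (A = 132):
Σm = 56·m_p + 76·m_n = 56.40768 + 76.6585324 = 133.0662124 u
Δm = 133.0662124 − 131.873660 = 1.1925524 u
Binding energy = Δm·c² = 1.1925524 × 931.5 MeV/u = 1110.86 MeV

1111 MeV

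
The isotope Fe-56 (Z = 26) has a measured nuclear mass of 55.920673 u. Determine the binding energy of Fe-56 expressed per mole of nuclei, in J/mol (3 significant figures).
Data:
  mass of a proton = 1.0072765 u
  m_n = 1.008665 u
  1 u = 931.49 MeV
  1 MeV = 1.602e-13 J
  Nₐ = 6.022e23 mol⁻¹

With 26 protons and 30 neutrons (A = 56):
Total constituent mass: 26 × 1.0072765 + 30 × 1.008665 = 56.4491390 u
Δm = 56.4491390 − 55.920673 = 0.5284660 u
E_B = 0.5284660 × 931.49 = 492.261 MeV
Per nucleus in joules: 492.261 MeV × 1.602e-13 J/MeV = 7.8860e-11 J
Per mole: 7.8860e-11 J × 6.022e23 mol⁻¹ = 4.7489e+13 J/mol

4.75e+13 J/mol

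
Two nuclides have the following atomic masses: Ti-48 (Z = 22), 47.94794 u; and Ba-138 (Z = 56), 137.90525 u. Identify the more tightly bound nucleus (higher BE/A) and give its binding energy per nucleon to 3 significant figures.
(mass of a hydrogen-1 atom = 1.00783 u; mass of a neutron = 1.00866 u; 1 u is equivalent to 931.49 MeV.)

Ti-48; 8.72 MeV/nucleon

Ti-48: Σm = 22(1.00783) + 26(1.00866) = 48.39742 u; Δm = 0.44948 u; E_B = 418.69 MeV; E_B/A = 8.723 MeV
Ba-138: Σm = 56(1.00783) + 82(1.00866) = 139.14860 u; Δm = 1.24335 u; E_B = 1158.2 MeV; E_B/A = 8.393 MeV
Ti-48 has the higher binding energy per nucleon, so it is the more tightly bound nucleus.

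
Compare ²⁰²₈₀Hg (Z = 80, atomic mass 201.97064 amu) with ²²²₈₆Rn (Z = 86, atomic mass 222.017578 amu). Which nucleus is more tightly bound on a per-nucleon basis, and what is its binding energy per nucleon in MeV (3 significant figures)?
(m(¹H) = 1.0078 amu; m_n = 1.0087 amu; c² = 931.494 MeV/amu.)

²⁰²₈₀Hg: Σm = 80(1.0078) + 122(1.0087) = 203.6854 amu; Δm = 1.71476 amu; E_B = 1597.3 MeV; E_B/A = 7.907 MeV
²²²₈₆Rn: Σm = 86(1.0078) + 136(1.0087) = 223.8540 amu; Δm = 1.836422 amu; E_B = 1710.6 MeV; E_B/A = 7.705 MeV
²⁰²₈₀Hg has the higher binding energy per nucleon, so it is the more tightly bound nucleus.

²⁰²₈₀Hg; 7.91 MeV/nucleon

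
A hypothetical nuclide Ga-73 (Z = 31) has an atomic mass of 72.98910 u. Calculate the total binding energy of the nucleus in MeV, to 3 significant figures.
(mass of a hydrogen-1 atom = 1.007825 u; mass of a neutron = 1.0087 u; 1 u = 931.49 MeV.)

The nucleus contains 31 protons and 73 − 31 = 42 neutrons.
Total constituent mass: 31 × 1.007825 + 42 × 1.0087 = 73.607975 u
Δm = 73.607975 − 72.98910 = 0.618875 u
E_B = 0.618875 × 931.49 = 576.476 MeV

576 MeV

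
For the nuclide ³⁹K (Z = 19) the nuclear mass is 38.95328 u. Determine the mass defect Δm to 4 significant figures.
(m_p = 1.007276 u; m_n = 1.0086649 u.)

0.3583 u

Mass of separated nucleons = 19(1.007276) + 20(1.0086649) = 19.138244 + 20.1732980 = 39.3115420 u
Mass defect Δm = 39.3115420 − 38.95328 = 0.3582620 u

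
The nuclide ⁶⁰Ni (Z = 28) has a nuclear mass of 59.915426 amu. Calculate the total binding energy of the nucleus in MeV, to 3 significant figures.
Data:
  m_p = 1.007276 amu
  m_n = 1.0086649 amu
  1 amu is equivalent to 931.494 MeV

527 MeV

Z = 28, so N = A − Z = 60 − 28 = 32.
Σm = 28·m_p + 32·m_n = 28.203728 + 32.2772768 = 60.4810048 amu
Δm = 60.4810048 − 59.915426 = 0.5655788 amu
Converting to energy: 0.5655788 amu × 931.494 MeV/amu = 526.833 MeV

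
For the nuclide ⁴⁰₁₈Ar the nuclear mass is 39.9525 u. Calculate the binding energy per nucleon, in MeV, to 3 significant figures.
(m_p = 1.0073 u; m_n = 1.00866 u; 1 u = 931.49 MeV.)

The nucleus contains 18 protons and 40 − 18 = 22 neutrons.
Total constituent mass: 18 × 1.0073 + 22 × 1.00866 = 40.32192 u
Δm = 40.32192 − 39.9525 = 0.36942 u
E_B = 0.36942 × 931.49 = 344.111 MeV
BE/A = 344.111 MeV / 40 = 8.603 MeV/nucleon

8.60 MeV/nucleon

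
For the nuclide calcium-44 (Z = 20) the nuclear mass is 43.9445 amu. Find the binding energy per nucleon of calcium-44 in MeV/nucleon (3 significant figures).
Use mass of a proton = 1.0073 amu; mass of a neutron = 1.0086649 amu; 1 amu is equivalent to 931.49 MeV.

8.67 MeV/nucleon

Z = 20, so N = A − Z = 44 − 20 = 24.
Total constituent mass: 20 × 1.0073 + 24 × 1.0086649 = 44.3539576 amu
Δm = 44.3539576 − 43.9445 = 0.4094576 amu
Binding energy = Δm·c² = 0.4094576 × 931.49 MeV/amu = 381.406 MeV
Per nucleon: 381.406 / 44 = 8.668 MeV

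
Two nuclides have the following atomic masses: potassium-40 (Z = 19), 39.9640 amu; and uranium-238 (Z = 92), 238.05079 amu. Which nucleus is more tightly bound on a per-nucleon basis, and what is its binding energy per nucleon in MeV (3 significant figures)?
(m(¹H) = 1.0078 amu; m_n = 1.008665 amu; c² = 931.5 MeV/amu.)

potassium-40; 8.53 MeV/nucleon

potassium-40: Σm = 19(1.0078) + 21(1.008665) = 40.330165 amu; Δm = 0.366165 amu; E_B = 341.08 MeV; E_B/A = 8.527 MeV
uranium-238: Σm = 92(1.0078) + 146(1.008665) = 239.982690 amu; Δm = 1.931900 amu; E_B = 1799.6 MeV; E_B/A = 7.561 MeV
potassium-40 has the higher binding energy per nucleon, so it is the more tightly bound nucleus.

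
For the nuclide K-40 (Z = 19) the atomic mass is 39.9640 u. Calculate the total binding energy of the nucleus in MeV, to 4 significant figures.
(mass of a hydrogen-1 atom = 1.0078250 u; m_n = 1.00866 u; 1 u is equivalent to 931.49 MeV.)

341.4 MeV

With 19 protons and 21 neutrons (A = 40):
Total constituent mass: 19 × 1.0078250 + 21 × 1.00866 = 40.3305350 u
Mass defect Δm = 40.3305350 − 39.9640 = 0.3665350 u
Binding energy = Δm·c² = 0.3665350 × 931.49 MeV/u = 341.424 MeV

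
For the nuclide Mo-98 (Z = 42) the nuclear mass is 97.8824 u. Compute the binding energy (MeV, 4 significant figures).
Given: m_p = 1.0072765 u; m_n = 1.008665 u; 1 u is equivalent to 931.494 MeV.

Mass of separated nucleons = 42(1.0072765) + 56(1.008665) = 42.3056130 + 56.485240 = 98.7908530 u
Mass defect Δm = 98.7908530 − 97.8824 = 0.9084530 u
E_B = 0.9084530 × 931.494 = 846.219 MeV

846.2 MeV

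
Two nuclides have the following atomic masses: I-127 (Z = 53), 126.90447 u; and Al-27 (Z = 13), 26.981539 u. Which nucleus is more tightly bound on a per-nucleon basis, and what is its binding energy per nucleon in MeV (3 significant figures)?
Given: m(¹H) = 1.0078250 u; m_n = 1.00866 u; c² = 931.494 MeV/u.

I-127; 8.44 MeV/nucleon

I-127: Σm = 53(1.0078250) + 74(1.00866) = 128.0555650 u; Δm = 1.1510950 u; E_B = 1072.2 MeV; E_B/A = 8.443 MeV
Al-27: Σm = 13(1.0078250) + 14(1.00866) = 27.2229650 u; Δm = 0.2414260 u; E_B = 224.89 MeV; E_B/A = 8.329 MeV
I-127 has the higher binding energy per nucleon, so it is the more tightly bound nucleus.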